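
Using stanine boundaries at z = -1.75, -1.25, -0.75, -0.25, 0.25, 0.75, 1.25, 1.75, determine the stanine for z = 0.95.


Stanine boundaries: [-1.75, -1.25, -0.75, -0.25, 0.25, 0.75, 1.25, 1.75]
z = 0.95
Check each boundary:
  z >= -1.75 -> could be stanine 2
  z >= -1.25 -> could be stanine 3
  z >= -0.75 -> could be stanine 4
  z >= -0.25 -> could be stanine 5
  z >= 0.25 -> could be stanine 6
  z >= 0.75 -> could be stanine 7
  z < 1.25
  z < 1.75
Highest qualifying boundary gives stanine = 7

7


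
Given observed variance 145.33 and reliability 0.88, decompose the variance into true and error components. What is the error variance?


var_true = rxx * var_obs = 0.88 * 145.33 = 127.8904
var_error = var_obs - var_true
var_error = 145.33 - 127.8904
var_error = 17.4396

17.4396


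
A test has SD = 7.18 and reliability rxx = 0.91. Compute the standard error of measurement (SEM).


SEM = SD * sqrt(1 - rxx)
SEM = 7.18 * sqrt(1 - 0.91)
SEM = 7.18 * sqrt(0.09) = 7.18 * 0.3
SEM = 2.154

2.154


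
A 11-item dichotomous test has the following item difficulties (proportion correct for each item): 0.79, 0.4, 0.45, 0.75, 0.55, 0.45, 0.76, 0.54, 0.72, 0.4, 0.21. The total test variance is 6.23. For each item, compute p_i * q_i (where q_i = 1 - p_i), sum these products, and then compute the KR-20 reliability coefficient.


For each item, compute p_i * q_i:
  Item 1: 0.79 * 0.21 = 0.1659
  Item 2: 0.4 * 0.6 = 0.24
  Item 3: 0.45 * 0.55 = 0.2475
  Item 4: 0.75 * 0.25 = 0.1875
  Item 5: 0.55 * 0.45 = 0.2475
  Item 6: 0.45 * 0.55 = 0.2475
  Item 7: 0.76 * 0.24 = 0.1824
  Item 8: 0.54 * 0.46 = 0.2484
  Item 9: 0.72 * 0.28 = 0.2016
  Item 10: 0.4 * 0.6 = 0.24
  Item 11: 0.21 * 0.79 = 0.1659
Sum(p_i * q_i) = 0.1659 + 0.24 + 0.2475 + 0.1875 + 0.2475 + 0.2475 + 0.1824 + 0.2484 + 0.2016 + 0.24 + 0.1659 = 2.3742
KR-20 = (k/(k-1)) * (1 - Sum(p_i*q_i) / Var_total)
= (11/10) * (1 - 2.3742/6.23)
= 1.1 * 0.6189
KR-20 = 0.6808

0.6808


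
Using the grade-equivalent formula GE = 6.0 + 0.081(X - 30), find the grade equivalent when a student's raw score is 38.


raw - median = 38 - 30 = 8
slope * diff = 0.081 * 8 = 0.648
GE = 6.0 + 0.648
GE = 6.648

6.648


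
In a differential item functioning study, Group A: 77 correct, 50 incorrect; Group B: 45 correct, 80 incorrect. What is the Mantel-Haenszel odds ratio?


Odds_A = 77/50 = 1.54
Odds_B = 45/80 = 0.5625
OR = Odds_A / Odds_B = 1.54 / 0.5625
Exactly, OR = (77 * 80) / (50 * 45) = 6160 / 2250
OR = 2.7378

2.7378


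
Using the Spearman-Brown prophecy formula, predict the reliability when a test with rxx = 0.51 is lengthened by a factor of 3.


r_new = (n * rxx) / (1 + (n-1) * rxx)
r_new = (3 * 0.51) / (1 + 2 * 0.51)
r_new = 1.53 / 2.02
r_new = 0.7574

0.7574


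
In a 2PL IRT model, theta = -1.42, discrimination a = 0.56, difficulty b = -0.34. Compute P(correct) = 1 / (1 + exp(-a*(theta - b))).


a*(theta - b) = 0.56 * (-1.42 - -0.34) = -0.6048
exp(--0.6048) = 1.8309
P = 1 / (1 + 1.8309)
P = 0.3532

0.3532


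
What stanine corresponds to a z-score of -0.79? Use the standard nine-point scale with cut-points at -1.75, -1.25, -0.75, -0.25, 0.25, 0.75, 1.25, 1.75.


Stanine boundaries: [-1.75, -1.25, -0.75, -0.25, 0.25, 0.75, 1.25, 1.75]
z = -0.79
Check each boundary:
  z >= -1.75 -> could be stanine 2
  z >= -1.25 -> could be stanine 3
  z < -0.75
  z < -0.25
  z < 0.25
  z < 0.75
  z < 1.25
  z < 1.75
Highest qualifying boundary gives stanine = 3

3


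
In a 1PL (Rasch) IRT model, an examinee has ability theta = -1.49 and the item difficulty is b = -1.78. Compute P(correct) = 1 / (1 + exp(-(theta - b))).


theta - b = -1.49 - -1.78 = 0.29
exp(-(theta - b)) = exp(-0.29) = 0.7483
P = 1 / (1 + 0.7483)
P = 0.572

0.572


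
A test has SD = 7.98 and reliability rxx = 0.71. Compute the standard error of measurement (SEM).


SEM = SD * sqrt(1 - rxx)
SEM = 7.98 * sqrt(1 - 0.71)
SEM = 7.98 * sqrt(0.29) = 7.98 * 0.538516
SEM = 4.2974

4.2974


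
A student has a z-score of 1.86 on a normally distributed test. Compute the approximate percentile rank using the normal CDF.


CDF(z) = 0.5 * (1 + erf(z/sqrt(2)))
erf(1.3152) = 0.9371
CDF = 0.9686
Percentile rank = 0.9686 * 100 = 96.86

96.86


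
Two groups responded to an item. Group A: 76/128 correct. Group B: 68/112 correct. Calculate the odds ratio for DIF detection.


Odds_A = 76/52 = 1.4615
Odds_B = 68/44 = 1.5455
OR = Odds_A / Odds_B = 1.4615 / 1.5455
Exactly, OR = (76 * 44) / (52 * 68) = 3344 / 3536
OR = 0.9457

0.9457


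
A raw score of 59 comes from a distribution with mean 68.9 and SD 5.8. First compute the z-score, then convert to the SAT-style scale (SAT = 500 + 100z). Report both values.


z = (X - mean) / SD = (59 - 68.9) / 5.8
z = -9.9 / 5.8
z = -1.7069
SAT-scale = SAT = 500 + 100z
Carry z at full precision (z = -9.9 / 5.8) into the conversion:
SAT-scale = 500 + 100 * (-9.9 / 5.8) = 500 + -990 / 5.8
SAT-scale = 500 + -170.6897
SAT-scale = 329.3103

329.3103


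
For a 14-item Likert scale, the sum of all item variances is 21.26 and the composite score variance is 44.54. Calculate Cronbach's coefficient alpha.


alpha = (k/(k-1)) * (1 - sum(si^2)/s_total^2)
= (14/13) * (1 - 21.26/44.54)
alpha = 0.5629

0.5629


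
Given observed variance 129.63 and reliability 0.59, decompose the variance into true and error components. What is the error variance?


var_true = rxx * var_obs = 0.59 * 129.63 = 76.4817
var_error = var_obs - var_true
var_error = 129.63 - 76.4817
var_error = 53.1483

53.1483


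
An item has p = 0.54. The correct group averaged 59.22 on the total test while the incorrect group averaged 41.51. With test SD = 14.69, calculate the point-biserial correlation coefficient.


q = 1 - p = 0.46
rpb = ((M1 - M0) / SD) * sqrt(p * q)
rpb = ((59.22 - 41.51) / 14.69) * sqrt(0.54 * 0.46)
rpb = 0.6009

0.6009


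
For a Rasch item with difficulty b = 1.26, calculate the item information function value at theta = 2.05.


P = 1/(1+exp(-(2.05-1.26))) = 0.6878
I = P*(1-P) = 0.6878 * 0.3122
I = 0.2147

0.2147


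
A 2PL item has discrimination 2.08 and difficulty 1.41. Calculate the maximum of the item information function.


For 2PL, max info at theta = b = 1.41
I_max = a^2 / 4 = 2.08^2 / 4
= 4.3264 / 4
I_max = 1.0816

1.0816


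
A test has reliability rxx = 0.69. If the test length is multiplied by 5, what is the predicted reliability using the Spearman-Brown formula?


r_new = (n * rxx) / (1 + (n-1) * rxx)
r_new = (5 * 0.69) / (1 + 4 * 0.69)
r_new = 3.45 / 3.76
r_new = 0.9176

0.9176


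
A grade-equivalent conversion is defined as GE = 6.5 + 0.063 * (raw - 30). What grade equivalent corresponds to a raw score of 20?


raw - median = 20 - 30 = -10
slope * diff = 0.063 * -10 = -0.63
GE = 6.5 + -0.63
GE = 5.87

5.87


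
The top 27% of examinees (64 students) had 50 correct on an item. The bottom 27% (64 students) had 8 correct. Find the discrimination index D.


p_upper = 50/64 = 0.7812
p_lower = 8/64 = 0.125
D = 0.7812 - 0.125 = 0.6562

0.6562


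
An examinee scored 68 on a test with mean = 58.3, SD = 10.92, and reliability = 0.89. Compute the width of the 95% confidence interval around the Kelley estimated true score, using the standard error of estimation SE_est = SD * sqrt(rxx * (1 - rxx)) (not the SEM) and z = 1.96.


True score estimate = 0.89*68 + 0.11*58.3 = 66.933
SE_est = SD * sqrt(rxx * (1 - rxx)) = 10.92 * sqrt(0.89 * 0.11) = 10.92 * sqrt(0.0979) = 3.416756
CI = T_est +/- z * SE_est, so width = 2 * z * SE_est = 2 * 1.96 * 3.416756
Width = 13.3937

13.3937


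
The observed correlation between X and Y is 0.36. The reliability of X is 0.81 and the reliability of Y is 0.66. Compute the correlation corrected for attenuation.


r_corrected = rxy / sqrt(rxx * ryy)
= 0.36 / sqrt(0.81 * 0.66)
= 0.36 / sqrt(0.5346)
= 0.36 / 0.731163
r_corrected = 0.4924

0.4924


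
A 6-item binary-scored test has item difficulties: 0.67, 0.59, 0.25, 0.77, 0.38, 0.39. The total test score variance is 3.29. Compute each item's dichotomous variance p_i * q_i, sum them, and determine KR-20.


For each item, compute p_i * q_i:
  Item 1: 0.67 * 0.33 = 0.2211
  Item 2: 0.59 * 0.41 = 0.2419
  Item 3: 0.25 * 0.75 = 0.1875
  Item 4: 0.77 * 0.23 = 0.1771
  Item 5: 0.38 * 0.62 = 0.2356
  Item 6: 0.39 * 0.61 = 0.2379
Sum(p_i * q_i) = 0.2211 + 0.2419 + 0.1875 + 0.1771 + 0.2356 + 0.2379 = 1.3011
KR-20 = (k/(k-1)) * (1 - Sum(p_i*q_i) / Var_total)
= (6/5) * (1 - 1.3011/3.29)
= 1.2 * 0.6045
KR-20 = 0.7254

0.7254


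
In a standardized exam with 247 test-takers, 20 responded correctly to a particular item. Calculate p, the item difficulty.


Item difficulty p = number correct / total examinees
p = 20 / 247
p = 0.081

0.081


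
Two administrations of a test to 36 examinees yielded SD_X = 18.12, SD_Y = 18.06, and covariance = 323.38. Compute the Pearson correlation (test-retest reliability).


r = cov(X,Y) / (SD_X * SD_Y)
r = 323.38 / (18.12 * 18.06)
r = 323.38 / 327.2472
r = 0.9882

0.9882


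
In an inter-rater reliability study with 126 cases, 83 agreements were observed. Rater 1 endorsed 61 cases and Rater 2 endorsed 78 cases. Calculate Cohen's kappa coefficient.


P_o = 83/126 = 0.65873
P_e = (61*78 + 65*48) / 15876 = 0.496221
kappa = (P_o - P_e) / (1 - P_e)
kappa = (0.65873 - 0.496221) / (1 - 0.496221)
kappa = 0.3226

0.3226


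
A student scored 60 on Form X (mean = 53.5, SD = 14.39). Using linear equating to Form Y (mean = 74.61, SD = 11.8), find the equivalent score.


slope = SD_Y / SD_X = 11.8 / 14.39 ~ 0.82
intercept = mean_Y - slope * mean_X = 74.61 - (11.8 / 14.39) * 53.5 ~ 30.7393
Y = slope * X + intercept. To avoid rounding drift from the rounded slope/intercept, evaluate the equivalent form Y = mean_Y + SD_Y * (X - mean_X) / SD_X at full precision:
Y = 74.61 + 11.8 * (60 - 53.5) / 14.39
Y = 74.61 + 11.8 * 6.5 / 14.39
Y = 74.61 + 76.7 / 14.39
Y = 74.61 + 5.3301
Y = 79.9401

79.9401


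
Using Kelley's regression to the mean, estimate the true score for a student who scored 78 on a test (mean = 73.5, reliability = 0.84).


T_est = rxx * X + (1 - rxx) * mean
T_est = 0.84 * 78 + 0.16 * 73.5
T_est = 65.52 + 11.76
T_est = 77.28

77.28


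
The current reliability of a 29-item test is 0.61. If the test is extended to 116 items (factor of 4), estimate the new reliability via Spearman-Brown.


r_new = (n * rxx) / (1 + (n-1) * rxx)
r_new = (4 * 0.61) / (1 + 3 * 0.61)
r_new = 2.44 / 2.83
r_new = 0.8622

0.8622


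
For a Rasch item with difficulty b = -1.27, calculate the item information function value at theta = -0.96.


P = 1/(1+exp(-(-0.96--1.27))) = 0.5769
I = P*(1-P) = 0.5769 * 0.4231
I = 0.2441

0.2441


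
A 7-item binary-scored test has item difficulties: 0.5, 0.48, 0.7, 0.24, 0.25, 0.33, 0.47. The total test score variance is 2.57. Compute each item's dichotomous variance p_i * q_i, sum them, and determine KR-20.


For each item, compute p_i * q_i:
  Item 1: 0.5 * 0.5 = 0.25
  Item 2: 0.48 * 0.52 = 0.2496
  Item 3: 0.7 * 0.3 = 0.21
  Item 4: 0.24 * 0.76 = 0.1824
  Item 5: 0.25 * 0.75 = 0.1875
  Item 6: 0.33 * 0.67 = 0.2211
  Item 7: 0.47 * 0.53 = 0.2491
Sum(p_i * q_i) = 0.25 + 0.2496 + 0.21 + 0.1824 + 0.1875 + 0.2211 + 0.2491 = 1.5497
KR-20 = (k/(k-1)) * (1 - Sum(p_i*q_i) / Var_total)
= (7/6) * (1 - 1.5497/2.57)
= 1.1667 * 0.397
KR-20 = 0.4632

0.4632


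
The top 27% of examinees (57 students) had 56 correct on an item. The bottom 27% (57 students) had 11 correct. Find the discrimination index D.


p_upper = 56/57 = 0.9825
p_lower = 11/57 = 0.193
D = 0.9825 - 0.193 = 0.7895

0.7895


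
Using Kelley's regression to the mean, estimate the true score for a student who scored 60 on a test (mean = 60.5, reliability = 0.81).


T_est = rxx * X + (1 - rxx) * mean
T_est = 0.81 * 60 + 0.19 * 60.5
T_est = 48.6 + 11.495
T_est = 60.095

60.095


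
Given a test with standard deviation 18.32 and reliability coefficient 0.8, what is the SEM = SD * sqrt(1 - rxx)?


SEM = SD * sqrt(1 - rxx)
SEM = 18.32 * sqrt(1 - 0.8)
SEM = 18.32 * sqrt(0.2) = 18.32 * 0.447214
SEM = 8.193

8.193


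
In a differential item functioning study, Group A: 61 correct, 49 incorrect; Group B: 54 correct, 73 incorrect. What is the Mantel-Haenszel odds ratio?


Odds_A = 61/49 = 1.2449
Odds_B = 54/73 = 0.7397
OR = Odds_A / Odds_B = 1.2449 / 0.7397
Exactly, OR = (61 * 73) / (49 * 54) = 4453 / 2646
OR = 1.6829

1.6829


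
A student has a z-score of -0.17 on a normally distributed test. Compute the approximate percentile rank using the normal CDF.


CDF(z) = 0.5 * (1 + erf(z/sqrt(2)))
erf(-0.1202) = -0.135
CDF = 0.4325
Percentile rank = 0.4325 * 100 = 43.25

43.25


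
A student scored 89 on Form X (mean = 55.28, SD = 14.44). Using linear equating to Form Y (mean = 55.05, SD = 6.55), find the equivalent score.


slope = SD_Y / SD_X = 6.55 / 14.44 ~ 0.4536
intercept = mean_Y - slope * mean_X = 55.05 - (6.55 / 14.44) * 55.28 ~ 29.9749
Y = slope * X + intercept. To avoid rounding drift from the rounded slope/intercept, evaluate the equivalent form Y = mean_Y + SD_Y * (X - mean_X) / SD_X at full precision:
Y = 55.05 + 6.55 * (89 - 55.28) / 14.44
Y = 55.05 + 6.55 * 33.72 / 14.44
Y = 55.05 + 220.866 / 14.44
Y = 55.05 + 15.2954
Y = 70.3454

70.3454


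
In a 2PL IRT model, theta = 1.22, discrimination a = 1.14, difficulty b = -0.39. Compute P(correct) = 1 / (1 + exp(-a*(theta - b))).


a*(theta - b) = 1.14 * (1.22 - -0.39) = 1.8354
exp(-1.8354) = 0.1595
P = 1 / (1 + 0.1595)
P = 0.8624

0.8624


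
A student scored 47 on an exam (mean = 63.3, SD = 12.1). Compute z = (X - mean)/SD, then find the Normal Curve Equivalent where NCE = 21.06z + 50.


z = (X - mean) / SD = (47 - 63.3) / 12.1
z = -16.3 / 12.1
z = -1.3471
NCE = NCE = 21.06z + 50
Carry z at full precision (z = -16.3 / 12.1) into the conversion:
NCE = 21.06 * (-16.3 / 12.1) + 50 = -343.278 / 12.1 + 50
NCE = -28.3701 + 50
NCE = 21.6299

21.6299


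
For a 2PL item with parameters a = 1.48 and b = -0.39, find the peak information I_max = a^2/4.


For 2PL, max info at theta = b = -0.39
I_max = a^2 / 4 = 1.48^2 / 4
= 2.1904 / 4
I_max = 0.5476

0.5476


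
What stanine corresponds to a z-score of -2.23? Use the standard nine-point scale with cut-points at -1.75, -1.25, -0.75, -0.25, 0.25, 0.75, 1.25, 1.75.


Stanine boundaries: [-1.75, -1.25, -0.75, -0.25, 0.25, 0.75, 1.25, 1.75]
z = -2.23
Check each boundary:
  z < -1.75
  z < -1.25
  z < -0.75
  z < -0.25
  z < 0.25
  z < 0.75
  z < 1.25
  z < 1.75
Highest qualifying boundary gives stanine = 1

1


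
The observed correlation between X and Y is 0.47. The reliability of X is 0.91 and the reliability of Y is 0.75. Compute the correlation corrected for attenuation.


r_corrected = rxy / sqrt(rxx * ryy)
= 0.47 / sqrt(0.91 * 0.75)
= 0.47 / sqrt(0.6825)
= 0.47 / 0.826136
r_corrected = 0.5689

0.5689


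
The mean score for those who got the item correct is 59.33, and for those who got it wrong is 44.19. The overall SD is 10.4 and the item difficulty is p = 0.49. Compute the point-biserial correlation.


q = 1 - p = 0.51
rpb = ((M1 - M0) / SD) * sqrt(p * q)
rpb = ((59.33 - 44.19) / 10.4) * sqrt(0.49 * 0.51)
rpb = 0.7277

0.7277


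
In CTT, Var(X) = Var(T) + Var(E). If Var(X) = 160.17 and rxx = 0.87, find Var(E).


var_true = rxx * var_obs = 0.87 * 160.17 = 139.3479
var_error = var_obs - var_true
var_error = 160.17 - 139.3479
var_error = 20.8221

20.8221


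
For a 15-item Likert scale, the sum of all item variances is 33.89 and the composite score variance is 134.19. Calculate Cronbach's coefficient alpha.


alpha = (k/(k-1)) * (1 - sum(si^2)/s_total^2)
= (15/14) * (1 - 33.89/134.19)
alpha = 0.8008

0.8008


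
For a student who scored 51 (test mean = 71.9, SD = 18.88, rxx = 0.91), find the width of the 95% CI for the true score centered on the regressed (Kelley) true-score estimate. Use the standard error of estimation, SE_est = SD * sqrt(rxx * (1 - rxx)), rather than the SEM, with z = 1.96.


True score estimate = 0.91*51 + 0.09*71.9 = 52.881
SE_est = SD * sqrt(rxx * (1 - rxx)) = 18.88 * sqrt(0.91 * 0.09) = 18.88 * sqrt(0.0819) = 5.403112
CI = T_est +/- z * SE_est, so width = 2 * z * SE_est = 2 * 1.96 * 5.403112
Width = 21.1802

21.1802


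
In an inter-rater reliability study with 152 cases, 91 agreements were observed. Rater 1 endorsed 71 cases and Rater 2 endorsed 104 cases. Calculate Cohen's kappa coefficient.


P_o = 91/152 = 0.598684
P_e = (71*104 + 81*48) / 23104 = 0.487881
kappa = (P_o - P_e) / (1 - P_e)
kappa = (0.598684 - 0.487881) / (1 - 0.487881)
kappa = 0.2164

0.2164


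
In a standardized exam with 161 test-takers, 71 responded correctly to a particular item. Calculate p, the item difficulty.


Item difficulty p = number correct / total examinees
p = 71 / 161
p = 0.441

0.441


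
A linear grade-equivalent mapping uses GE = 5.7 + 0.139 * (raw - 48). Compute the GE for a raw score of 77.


raw - median = 77 - 48 = 29
slope * diff = 0.139 * 29 = 4.031
GE = 5.7 + 4.031
GE = 9.731

9.731


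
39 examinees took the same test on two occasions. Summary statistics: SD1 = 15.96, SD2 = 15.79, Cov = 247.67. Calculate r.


r = cov(X,Y) / (SD_X * SD_Y)
r = 247.67 / (15.96 * 15.79)
r = 247.67 / 252.0084
r = 0.9828

0.9828


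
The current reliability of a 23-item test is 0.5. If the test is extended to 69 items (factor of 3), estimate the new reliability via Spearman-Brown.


r_new = (n * rxx) / (1 + (n-1) * rxx)
r_new = (3 * 0.5) / (1 + 2 * 0.5)
r_new = 1.5 / 2.0
r_new = 0.75

0.75


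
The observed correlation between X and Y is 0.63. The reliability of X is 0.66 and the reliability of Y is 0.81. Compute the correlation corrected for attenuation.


r_corrected = rxy / sqrt(rxx * ryy)
= 0.63 / sqrt(0.66 * 0.81)
= 0.63 / sqrt(0.5346)
= 0.63 / 0.731163
r_corrected = 0.8616

0.8616


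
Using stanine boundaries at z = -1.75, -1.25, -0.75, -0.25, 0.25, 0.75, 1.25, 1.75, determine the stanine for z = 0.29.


Stanine boundaries: [-1.75, -1.25, -0.75, -0.25, 0.25, 0.75, 1.25, 1.75]
z = 0.29
Check each boundary:
  z >= -1.75 -> could be stanine 2
  z >= -1.25 -> could be stanine 3
  z >= -0.75 -> could be stanine 4
  z >= -0.25 -> could be stanine 5
  z >= 0.25 -> could be stanine 6
  z < 0.75
  z < 1.25
  z < 1.75
Highest qualifying boundary gives stanine = 6

6


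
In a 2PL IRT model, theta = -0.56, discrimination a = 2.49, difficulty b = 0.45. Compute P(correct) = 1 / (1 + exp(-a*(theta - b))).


a*(theta - b) = 2.49 * (-0.56 - 0.45) = -2.5149
exp(--2.5149) = 12.3654
P = 1 / (1 + 12.3654)
P = 0.0748

0.0748


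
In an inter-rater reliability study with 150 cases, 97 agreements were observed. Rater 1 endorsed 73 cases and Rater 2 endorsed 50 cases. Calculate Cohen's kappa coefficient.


P_o = 97/150 = 0.646667
P_e = (73*50 + 77*100) / 22500 = 0.504444
kappa = (P_o - P_e) / (1 - P_e)
kappa = (0.646667 - 0.504444) / (1 - 0.504444)
kappa = 0.287

0.287


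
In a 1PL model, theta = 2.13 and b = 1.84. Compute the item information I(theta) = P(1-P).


P = 1/(1+exp(-(2.13-1.84))) = 0.572
I = P*(1-P) = 0.572 * 0.428
I = 0.2448

0.2448


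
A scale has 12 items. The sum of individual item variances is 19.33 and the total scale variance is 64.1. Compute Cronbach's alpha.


alpha = (k/(k-1)) * (1 - sum(si^2)/s_total^2)
= (12/11) * (1 - 19.33/64.1)
alpha = 0.7619

0.7619


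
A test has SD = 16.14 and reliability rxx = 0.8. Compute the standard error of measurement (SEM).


SEM = SD * sqrt(1 - rxx)
SEM = 16.14 * sqrt(1 - 0.8)
SEM = 16.14 * sqrt(0.2) = 16.14 * 0.447214
SEM = 7.218

7.218


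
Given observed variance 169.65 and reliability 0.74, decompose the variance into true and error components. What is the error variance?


var_true = rxx * var_obs = 0.74 * 169.65 = 125.541
var_error = var_obs - var_true
var_error = 169.65 - 125.541
var_error = 44.109

44.109


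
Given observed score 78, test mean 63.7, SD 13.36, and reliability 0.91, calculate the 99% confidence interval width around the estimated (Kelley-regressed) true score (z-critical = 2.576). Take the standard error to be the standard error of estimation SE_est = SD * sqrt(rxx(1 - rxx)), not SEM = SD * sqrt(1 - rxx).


True score estimate = 0.91*78 + 0.09*63.7 = 76.713
SE_est = SD * sqrt(rxx * (1 - rxx)) = 13.36 * sqrt(0.91 * 0.09) = 13.36 * sqrt(0.0819) = 3.823388
CI = T_est +/- z * SE_est, so width = 2 * z * SE_est = 2 * 2.576 * 3.823388
Width = 19.6981

19.6981


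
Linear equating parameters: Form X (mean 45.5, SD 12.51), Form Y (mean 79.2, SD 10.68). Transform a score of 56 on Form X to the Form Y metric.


slope = SD_Y / SD_X = 10.68 / 12.51 ~ 0.8537
intercept = mean_Y - slope * mean_X = 79.2 - (10.68 / 12.51) * 45.5 ~ 40.3559
Y = slope * X + intercept. To avoid rounding drift from the rounded slope/intercept, evaluate the equivalent form Y = mean_Y + SD_Y * (X - mean_X) / SD_X at full precision:
Y = 79.2 + 10.68 * (56 - 45.5) / 12.51
Y = 79.2 + 10.68 * 10.5 / 12.51
Y = 79.2 + 112.14 / 12.51
Y = 79.2 + 8.964
Y = 88.164

88.164


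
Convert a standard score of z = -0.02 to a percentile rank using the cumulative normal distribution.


CDF(z) = 0.5 * (1 + erf(z/sqrt(2)))
erf(-0.0141) = -0.016
CDF = 0.492
Percentile rank = 0.492 * 100 = 49.2

49.2


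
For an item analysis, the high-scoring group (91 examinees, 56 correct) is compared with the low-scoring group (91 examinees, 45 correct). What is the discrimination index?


p_upper = 56/91 = 0.6154
p_lower = 45/91 = 0.4945
D = 0.6154 - 0.4945 = 0.1209

0.1209


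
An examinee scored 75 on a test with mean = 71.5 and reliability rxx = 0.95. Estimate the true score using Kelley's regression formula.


T_est = rxx * X + (1 - rxx) * mean
T_est = 0.95 * 75 + 0.05 * 71.5
T_est = 71.25 + 3.575
T_est = 74.825

74.825


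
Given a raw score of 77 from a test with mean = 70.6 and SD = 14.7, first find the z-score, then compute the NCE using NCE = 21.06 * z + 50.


z = (X - mean) / SD = (77 - 70.6) / 14.7
z = 6.4 / 14.7
z = 0.4354
NCE = NCE = 21.06z + 50
Carry z at full precision (z = 6.4 / 14.7) into the conversion:
NCE = 21.06 * (6.4 / 14.7) + 50 = 134.784 / 14.7 + 50
NCE = 9.169 + 50
NCE = 59.169

59.169


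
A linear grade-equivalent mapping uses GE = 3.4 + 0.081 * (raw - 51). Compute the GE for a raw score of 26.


raw - median = 26 - 51 = -25
slope * diff = 0.081 * -25 = -2.025
GE = 3.4 + -2.025
GE = 1.375

1.375


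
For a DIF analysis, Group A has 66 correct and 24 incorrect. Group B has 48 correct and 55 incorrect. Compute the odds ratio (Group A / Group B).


Odds_A = 66/24 = 2.75
Odds_B = 48/55 = 0.8727
OR = Odds_A / Odds_B = 2.75 / 0.8727
Exactly, OR = (66 * 55) / (24 * 48) = 3630 / 1152
OR = 3.151

3.151


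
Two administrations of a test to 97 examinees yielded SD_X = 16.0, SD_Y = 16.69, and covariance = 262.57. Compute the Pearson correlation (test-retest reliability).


r = cov(X,Y) / (SD_X * SD_Y)
r = 262.57 / (16.0 * 16.69)
r = 262.57 / 267.04
r = 0.9833

0.9833


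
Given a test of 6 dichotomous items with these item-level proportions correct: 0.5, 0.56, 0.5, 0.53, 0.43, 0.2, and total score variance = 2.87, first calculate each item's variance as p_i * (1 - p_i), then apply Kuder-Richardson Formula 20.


For each item, compute p_i * q_i:
  Item 1: 0.5 * 0.5 = 0.25
  Item 2: 0.56 * 0.44 = 0.2464
  Item 3: 0.5 * 0.5 = 0.25
  Item 4: 0.53 * 0.47 = 0.2491
  Item 5: 0.43 * 0.57 = 0.2451
  Item 6: 0.2 * 0.8 = 0.16
Sum(p_i * q_i) = 0.25 + 0.2464 + 0.25 + 0.2491 + 0.2451 + 0.16 = 1.4006
KR-20 = (k/(k-1)) * (1 - Sum(p_i*q_i) / Var_total)
= (6/5) * (1 - 1.4006/2.87)
= 1.2 * 0.512
KR-20 = 0.6144

0.6144


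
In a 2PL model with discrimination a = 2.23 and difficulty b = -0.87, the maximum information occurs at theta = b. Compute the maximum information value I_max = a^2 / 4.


For 2PL, max info at theta = b = -0.87
I_max = a^2 / 4 = 2.23^2 / 4
= 4.9729 / 4
I_max = 1.2432

1.2432


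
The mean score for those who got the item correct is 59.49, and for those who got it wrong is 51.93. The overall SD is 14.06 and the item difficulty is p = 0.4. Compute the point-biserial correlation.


q = 1 - p = 0.6
rpb = ((M1 - M0) / SD) * sqrt(p * q)
rpb = ((59.49 - 51.93) / 14.06) * sqrt(0.4 * 0.6)
rpb = 0.2634

0.2634


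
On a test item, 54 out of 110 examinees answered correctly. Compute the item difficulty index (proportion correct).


Item difficulty p = number correct / total examinees
p = 54 / 110
p = 0.4909

0.4909


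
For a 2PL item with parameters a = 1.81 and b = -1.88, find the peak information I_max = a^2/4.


For 2PL, max info at theta = b = -1.88
I_max = a^2 / 4 = 1.81^2 / 4
= 3.2761 / 4
I_max = 0.819

0.819


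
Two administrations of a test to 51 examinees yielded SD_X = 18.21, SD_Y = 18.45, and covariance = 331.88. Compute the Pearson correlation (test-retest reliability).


r = cov(X,Y) / (SD_X * SD_Y)
r = 331.88 / (18.21 * 18.45)
r = 331.88 / 335.9745
r = 0.9878

0.9878


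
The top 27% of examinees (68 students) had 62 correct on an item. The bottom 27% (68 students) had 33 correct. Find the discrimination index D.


p_upper = 62/68 = 0.9118
p_lower = 33/68 = 0.4853
D = 0.9118 - 0.4853 = 0.4265

0.4265


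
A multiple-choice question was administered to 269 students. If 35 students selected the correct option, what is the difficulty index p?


Item difficulty p = number correct / total examinees
p = 35 / 269
p = 0.1301

0.1301


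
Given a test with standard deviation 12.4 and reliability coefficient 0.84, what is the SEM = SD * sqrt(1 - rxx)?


SEM = SD * sqrt(1 - rxx)
SEM = 12.4 * sqrt(1 - 0.84)
SEM = 12.4 * sqrt(0.16) = 12.4 * 0.4
SEM = 4.96

4.96


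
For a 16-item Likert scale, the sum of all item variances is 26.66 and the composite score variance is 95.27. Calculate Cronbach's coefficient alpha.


alpha = (k/(k-1)) * (1 - sum(si^2)/s_total^2)
= (16/15) * (1 - 26.66/95.27)
alpha = 0.7682

0.7682


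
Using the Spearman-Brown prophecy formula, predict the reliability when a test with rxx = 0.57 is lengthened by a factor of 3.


r_new = (n * rxx) / (1 + (n-1) * rxx)
r_new = (3 * 0.57) / (1 + 2 * 0.57)
r_new = 1.71 / 2.14
r_new = 0.7991

0.7991


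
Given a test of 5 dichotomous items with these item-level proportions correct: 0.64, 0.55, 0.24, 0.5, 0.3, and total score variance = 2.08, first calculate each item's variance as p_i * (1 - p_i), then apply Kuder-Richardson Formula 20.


For each item, compute p_i * q_i:
  Item 1: 0.64 * 0.36 = 0.2304
  Item 2: 0.55 * 0.45 = 0.2475
  Item 3: 0.24 * 0.76 = 0.1824
  Item 4: 0.5 * 0.5 = 0.25
  Item 5: 0.3 * 0.7 = 0.21
Sum(p_i * q_i) = 0.2304 + 0.2475 + 0.1824 + 0.25 + 0.21 = 1.1203
KR-20 = (k/(k-1)) * (1 - Sum(p_i*q_i) / Var_total)
= (5/4) * (1 - 1.1203/2.08)
= 1.25 * 0.4614
KR-20 = 0.5767

0.5767


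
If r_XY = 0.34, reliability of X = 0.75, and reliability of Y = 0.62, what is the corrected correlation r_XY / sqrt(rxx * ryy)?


r_corrected = rxy / sqrt(rxx * ryy)
= 0.34 / sqrt(0.75 * 0.62)
= 0.34 / sqrt(0.465)
= 0.34 / 0.681909
r_corrected = 0.4986

0.4986


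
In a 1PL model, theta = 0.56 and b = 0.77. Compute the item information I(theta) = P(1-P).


P = 1/(1+exp(-(0.56-0.77))) = 0.4477
I = P*(1-P) = 0.4477 * 0.5523
I = 0.2473

0.2473


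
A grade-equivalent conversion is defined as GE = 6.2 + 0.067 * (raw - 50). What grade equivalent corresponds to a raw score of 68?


raw - median = 68 - 50 = 18
slope * diff = 0.067 * 18 = 1.206
GE = 6.2 + 1.206
GE = 7.406

7.406


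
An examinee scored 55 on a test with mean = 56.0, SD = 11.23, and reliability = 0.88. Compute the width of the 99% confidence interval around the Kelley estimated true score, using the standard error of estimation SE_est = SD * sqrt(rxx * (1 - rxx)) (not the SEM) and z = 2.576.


True score estimate = 0.88*55 + 0.12*56.0 = 55.12
SE_est = SD * sqrt(rxx * (1 - rxx)) = 11.23 * sqrt(0.88 * 0.12) = 11.23 * sqrt(0.1056) = 3.649318
CI = T_est +/- z * SE_est, so width = 2 * z * SE_est = 2 * 2.576 * 3.649318
Width = 18.8013

18.8013


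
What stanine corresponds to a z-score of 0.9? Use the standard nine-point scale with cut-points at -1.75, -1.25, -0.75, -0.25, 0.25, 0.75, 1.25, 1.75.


Stanine boundaries: [-1.75, -1.25, -0.75, -0.25, 0.25, 0.75, 1.25, 1.75]
z = 0.9
Check each boundary:
  z >= -1.75 -> could be stanine 2
  z >= -1.25 -> could be stanine 3
  z >= -0.75 -> could be stanine 4
  z >= -0.25 -> could be stanine 5
  z >= 0.25 -> could be stanine 6
  z >= 0.75 -> could be stanine 7
  z < 1.25
  z < 1.75
Highest qualifying boundary gives stanine = 7

7


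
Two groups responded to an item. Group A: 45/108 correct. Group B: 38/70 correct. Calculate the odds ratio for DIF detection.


Odds_A = 45/63 = 0.7143
Odds_B = 38/32 = 1.1875
OR = Odds_A / Odds_B = 0.7143 / 1.1875
Exactly, OR = (45 * 32) / (63 * 38) = 1440 / 2394
OR = 0.6015

0.6015


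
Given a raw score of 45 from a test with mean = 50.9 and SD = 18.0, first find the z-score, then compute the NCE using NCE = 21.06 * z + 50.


z = (X - mean) / SD = (45 - 50.9) / 18.0
z = -5.9 / 18.0
z = -0.3278
NCE = NCE = 21.06z + 50
Carry z at full precision (z = -5.9 / 18.0) into the conversion:
NCE = 21.06 * (-5.9 / 18.0) + 50 = -124.254 / 18.0 + 50
NCE = -6.903 + 50
NCE = 43.097

43.097


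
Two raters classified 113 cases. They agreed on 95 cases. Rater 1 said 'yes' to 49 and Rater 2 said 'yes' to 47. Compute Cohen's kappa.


P_o = 95/113 = 0.840708
P_e = (49*47 + 64*66) / 12769 = 0.51116
kappa = (P_o - P_e) / (1 - P_e)
kappa = (0.840708 - 0.51116) / (1 - 0.51116)
kappa = 0.6741

0.6741


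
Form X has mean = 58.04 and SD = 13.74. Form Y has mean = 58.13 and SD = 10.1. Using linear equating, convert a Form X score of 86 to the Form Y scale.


slope = SD_Y / SD_X = 10.1 / 13.74 ~ 0.7351
intercept = mean_Y - slope * mean_X = 58.13 - (10.1 / 13.74) * 58.04 ~ 15.466
Y = slope * X + intercept. To avoid rounding drift from the rounded slope/intercept, evaluate the equivalent form Y = mean_Y + SD_Y * (X - mean_X) / SD_X at full precision:
Y = 58.13 + 10.1 * (86 - 58.04) / 13.74
Y = 58.13 + 10.1 * 27.96 / 13.74
Y = 58.13 + 282.396 / 13.74
Y = 58.13 + 20.5528
Y = 78.6828

78.6828


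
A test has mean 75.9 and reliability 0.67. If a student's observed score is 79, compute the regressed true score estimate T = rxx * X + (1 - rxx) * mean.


T_est = rxx * X + (1 - rxx) * mean
T_est = 0.67 * 79 + 0.33 * 75.9
T_est = 52.93 + 25.047
T_est = 77.977

77.977


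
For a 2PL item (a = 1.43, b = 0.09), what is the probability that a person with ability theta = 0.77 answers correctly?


a*(theta - b) = 1.43 * (0.77 - 0.09) = 0.9724
exp(-0.9724) = 0.3782
P = 1 / (1 + 0.3782)
P = 0.7256

0.7256


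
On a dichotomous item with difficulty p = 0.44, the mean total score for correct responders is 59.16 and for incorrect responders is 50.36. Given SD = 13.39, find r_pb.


q = 1 - p = 0.56
rpb = ((M1 - M0) / SD) * sqrt(p * q)
rpb = ((59.16 - 50.36) / 13.39) * sqrt(0.44 * 0.56)
rpb = 0.3262

0.3262


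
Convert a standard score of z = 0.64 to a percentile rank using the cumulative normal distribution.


CDF(z) = 0.5 * (1 + erf(z/sqrt(2)))
erf(0.4525) = 0.4778
CDF = 0.7389
Percentile rank = 0.7389 * 100 = 73.89

73.89


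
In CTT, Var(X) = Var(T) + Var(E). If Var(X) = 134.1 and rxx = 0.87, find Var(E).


var_true = rxx * var_obs = 0.87 * 134.1 = 116.667
var_error = var_obs - var_true
var_error = 134.1 - 116.667
var_error = 17.433

17.433


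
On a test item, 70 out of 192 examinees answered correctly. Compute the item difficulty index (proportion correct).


Item difficulty p = number correct / total examinees
p = 70 / 192
p = 0.3646

0.3646


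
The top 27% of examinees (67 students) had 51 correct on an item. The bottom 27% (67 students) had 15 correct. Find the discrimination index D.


p_upper = 51/67 = 0.7612
p_lower = 15/67 = 0.2239
D = 0.7612 - 0.2239 = 0.5373

0.5373


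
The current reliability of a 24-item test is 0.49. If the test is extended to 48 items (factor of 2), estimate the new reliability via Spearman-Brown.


r_new = (n * rxx) / (1 + (n-1) * rxx)
r_new = (2 * 0.49) / (1 + 1 * 0.49)
r_new = 0.98 / 1.49
r_new = 0.6577

0.6577


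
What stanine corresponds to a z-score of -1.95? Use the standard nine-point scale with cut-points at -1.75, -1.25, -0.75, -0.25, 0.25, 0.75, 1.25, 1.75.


Stanine boundaries: [-1.75, -1.25, -0.75, -0.25, 0.25, 0.75, 1.25, 1.75]
z = -1.95
Check each boundary:
  z < -1.75
  z < -1.25
  z < -0.75
  z < -0.25
  z < 0.25
  z < 0.75
  z < 1.25
  z < 1.75
Highest qualifying boundary gives stanine = 1

1


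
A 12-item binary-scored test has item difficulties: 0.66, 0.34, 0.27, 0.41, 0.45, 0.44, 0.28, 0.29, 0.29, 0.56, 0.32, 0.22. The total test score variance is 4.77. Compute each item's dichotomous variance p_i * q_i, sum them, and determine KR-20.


For each item, compute p_i * q_i:
  Item 1: 0.66 * 0.34 = 0.2244
  Item 2: 0.34 * 0.66 = 0.2244
  Item 3: 0.27 * 0.73 = 0.1971
  Item 4: 0.41 * 0.59 = 0.2419
  Item 5: 0.45 * 0.55 = 0.2475
  Item 6: 0.44 * 0.56 = 0.2464
  Item 7: 0.28 * 0.72 = 0.2016
  Item 8: 0.29 * 0.71 = 0.2059
  Item 9: 0.29 * 0.71 = 0.2059
  Item 10: 0.56 * 0.44 = 0.2464
  Item 11: 0.32 * 0.68 = 0.2176
  Item 12: 0.22 * 0.78 = 0.1716
Sum(p_i * q_i) = 0.2244 + 0.2244 + 0.1971 + 0.2419 + 0.2475 + 0.2464 + 0.2016 + 0.2059 + 0.2059 + 0.2464 + 0.2176 + 0.1716 = 2.6307
KR-20 = (k/(k-1)) * (1 - Sum(p_i*q_i) / Var_total)
= (12/11) * (1 - 2.6307/4.77)
= 1.0909 * 0.4485
KR-20 = 0.4893

0.4893


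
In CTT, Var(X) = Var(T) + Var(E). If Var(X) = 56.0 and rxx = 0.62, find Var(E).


var_true = rxx * var_obs = 0.62 * 56.0 = 34.72
var_error = var_obs - var_true
var_error = 56.0 - 34.72
var_error = 21.28

21.28


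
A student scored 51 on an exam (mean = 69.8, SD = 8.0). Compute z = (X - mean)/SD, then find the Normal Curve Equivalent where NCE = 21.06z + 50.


z = (X - mean) / SD = (51 - 69.8) / 8.0
z = -18.8 / 8.0
z = -2.35
NCE = NCE = 21.06z + 50
Carry z at full precision (z = -18.8 / 8.0) into the conversion:
NCE = 21.06 * (-18.8 / 8.0) + 50 = -395.928 / 8.0 + 50
NCE = -49.491 + 50
NCE = 0.509

0.509


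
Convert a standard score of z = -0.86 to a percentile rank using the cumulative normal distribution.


CDF(z) = 0.5 * (1 + erf(z/sqrt(2)))
erf(-0.6081) = -0.6102
CDF = 0.1949
Percentile rank = 0.1949 * 100 = 19.49

19.49


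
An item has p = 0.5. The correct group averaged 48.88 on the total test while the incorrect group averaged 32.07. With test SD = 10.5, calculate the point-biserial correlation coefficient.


q = 1 - p = 0.5
rpb = ((M1 - M0) / SD) * sqrt(p * q)
rpb = ((48.88 - 32.07) / 10.5) * sqrt(0.5 * 0.5)
rpb = 0.8005

0.8005


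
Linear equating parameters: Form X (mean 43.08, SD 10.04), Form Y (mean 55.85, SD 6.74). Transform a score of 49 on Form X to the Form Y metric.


slope = SD_Y / SD_X = 6.74 / 10.04 ~ 0.6713
intercept = mean_Y - slope * mean_X = 55.85 - (6.74 / 10.04) * 43.08 ~ 26.9298
Y = slope * X + intercept. To avoid rounding drift from the rounded slope/intercept, evaluate the equivalent form Y = mean_Y + SD_Y * (X - mean_X) / SD_X at full precision:
Y = 55.85 + 6.74 * (49 - 43.08) / 10.04
Y = 55.85 + 6.74 * 5.92 / 10.04
Y = 55.85 + 39.9008 / 10.04
Y = 55.85 + 3.9742
Y = 59.8242

59.8242


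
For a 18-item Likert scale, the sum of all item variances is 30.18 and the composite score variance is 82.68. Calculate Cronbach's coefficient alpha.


alpha = (k/(k-1)) * (1 - sum(si^2)/s_total^2)
= (18/17) * (1 - 30.18/82.68)
alpha = 0.6723

0.6723


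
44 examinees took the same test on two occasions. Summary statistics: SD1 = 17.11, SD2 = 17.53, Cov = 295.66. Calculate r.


r = cov(X,Y) / (SD_X * SD_Y)
r = 295.66 / (17.11 * 17.53)
r = 295.66 / 299.9383
r = 0.9857

0.9857


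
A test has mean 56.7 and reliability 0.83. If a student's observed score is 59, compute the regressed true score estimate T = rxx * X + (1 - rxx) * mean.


T_est = rxx * X + (1 - rxx) * mean
T_est = 0.83 * 59 + 0.17 * 56.7
T_est = 48.97 + 9.639
T_est = 58.609

58.609


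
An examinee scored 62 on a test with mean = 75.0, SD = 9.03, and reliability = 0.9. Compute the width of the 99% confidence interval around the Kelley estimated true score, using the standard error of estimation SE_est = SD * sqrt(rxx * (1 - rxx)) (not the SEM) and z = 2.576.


True score estimate = 0.9*62 + 0.1*75.0 = 63.3
SE_est = SD * sqrt(rxx * (1 - rxx)) = 9.03 * sqrt(0.9 * 0.1) = 9.03 * sqrt(0.09) = 2.709
CI = T_est +/- z * SE_est, so width = 2 * z * SE_est = 2 * 2.576 * 2.709
Width = 13.9568

13.9568


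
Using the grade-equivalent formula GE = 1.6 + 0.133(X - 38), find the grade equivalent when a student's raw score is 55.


raw - median = 55 - 38 = 17
slope * diff = 0.133 * 17 = 2.261
GE = 1.6 + 2.261
GE = 3.861

3.861


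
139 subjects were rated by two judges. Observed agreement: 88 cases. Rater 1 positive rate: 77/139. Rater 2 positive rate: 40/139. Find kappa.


P_o = 88/139 = 0.633094
P_e = (77*40 + 62*99) / 19321 = 0.477097
kappa = (P_o - P_e) / (1 - P_e)
kappa = (0.633094 - 0.477097) / (1 - 0.477097)
kappa = 0.2983

0.2983


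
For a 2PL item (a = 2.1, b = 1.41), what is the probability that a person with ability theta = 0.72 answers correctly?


a*(theta - b) = 2.1 * (0.72 - 1.41) = -1.449
exp(--1.449) = 4.2589
P = 1 / (1 + 4.2589)
P = 0.1902

0.1902


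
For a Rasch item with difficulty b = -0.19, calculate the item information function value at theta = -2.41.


P = 1/(1+exp(-(-2.41--0.19))) = 0.098
I = P*(1-P) = 0.098 * 0.902
I = 0.0884

0.0884


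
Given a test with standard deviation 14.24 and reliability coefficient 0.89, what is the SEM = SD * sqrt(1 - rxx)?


SEM = SD * sqrt(1 - rxx)
SEM = 14.24 * sqrt(1 - 0.89)
SEM = 14.24 * sqrt(0.11) = 14.24 * 0.331662
SEM = 4.7229

4.7229


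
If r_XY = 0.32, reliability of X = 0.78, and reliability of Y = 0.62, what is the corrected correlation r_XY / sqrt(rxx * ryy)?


r_corrected = rxy / sqrt(rxx * ryy)
= 0.32 / sqrt(0.78 * 0.62)
= 0.32 / sqrt(0.4836)
= 0.32 / 0.695414
r_corrected = 0.4602

0.4602


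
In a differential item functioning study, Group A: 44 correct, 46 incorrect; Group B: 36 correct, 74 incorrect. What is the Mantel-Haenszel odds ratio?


Odds_A = 44/46 = 0.9565
Odds_B = 36/74 = 0.4865
OR = Odds_A / Odds_B = 0.9565 / 0.4865
Exactly, OR = (44 * 74) / (46 * 36) = 3256 / 1656
OR = 1.9662

1.9662


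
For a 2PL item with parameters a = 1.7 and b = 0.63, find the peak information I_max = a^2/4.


For 2PL, max info at theta = b = 0.63
I_max = a^2 / 4 = 1.7^2 / 4
= 2.89 / 4
I_max = 0.7225

0.7225


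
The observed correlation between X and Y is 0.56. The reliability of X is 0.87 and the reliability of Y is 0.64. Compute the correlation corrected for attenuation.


r_corrected = rxy / sqrt(rxx * ryy)
= 0.56 / sqrt(0.87 * 0.64)
= 0.56 / sqrt(0.5568)
= 0.56 / 0.74619
r_corrected = 0.7505

0.7505


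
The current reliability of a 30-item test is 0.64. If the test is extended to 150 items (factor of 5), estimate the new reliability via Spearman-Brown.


r_new = (n * rxx) / (1 + (n-1) * rxx)
r_new = (5 * 0.64) / (1 + 4 * 0.64)
r_new = 3.2 / 3.56
r_new = 0.8989

0.8989


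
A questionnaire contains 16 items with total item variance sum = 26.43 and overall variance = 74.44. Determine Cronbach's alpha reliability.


alpha = (k/(k-1)) * (1 - sum(si^2)/s_total^2)
= (16/15) * (1 - 26.43/74.44)
alpha = 0.6879

0.6879


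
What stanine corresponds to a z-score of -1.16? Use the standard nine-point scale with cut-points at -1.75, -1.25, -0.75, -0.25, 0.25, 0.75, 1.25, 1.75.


Stanine boundaries: [-1.75, -1.25, -0.75, -0.25, 0.25, 0.75, 1.25, 1.75]
z = -1.16
Check each boundary:
  z >= -1.75 -> could be stanine 2
  z >= -1.25 -> could be stanine 3
  z < -0.75
  z < -0.25
  z < 0.25
  z < 0.75
  z < 1.25
  z < 1.75
Highest qualifying boundary gives stanine = 3

3
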